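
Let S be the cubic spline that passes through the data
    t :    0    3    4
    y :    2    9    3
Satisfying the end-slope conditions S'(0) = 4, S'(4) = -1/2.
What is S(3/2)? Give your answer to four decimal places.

9.3203

With M_i denoting the second derivative at x_i, h_i = 3, 1, and Δ_i = (y_(i+1) − y_i)/h_i = 7/3, -6:
  3·M_0 + 8·M_1 + 1·M_2 = 6(Δ_1 - Δ_0) = -50
Clamped end conditions give two more equations: 2h_0·M_0 + h_0·M_1 = 6(Δ_0 - S'(0)) = -10 and h_1·M_1 + 2h_1·M_2 = 6(S'(4) - Δ_1) = 33.
Solving: M_0 = 83/24, M_1 = -41/4, M_2 = 173/8.
On [0, 3], S(t) = 2 + 4·t + 83/48·t² - 329/432·t³.
With t = 3/2: S(3/2) = 1193/128.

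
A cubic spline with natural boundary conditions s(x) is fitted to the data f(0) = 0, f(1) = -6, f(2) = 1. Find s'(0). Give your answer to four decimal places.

-9.2500

With M_i denoting the second derivative at x_i, h_i = 1, 1, and Δ_i = (y_(i+1) − y_i)/h_i = -6, 7:
  1·M_0 + 4·M_1 + 1·M_2 = 6(Δ_1 - Δ_0) = 78
Natural end conditions: M_0 = M_2 = 0.
Solving: M_0 = 0, M_1 = 39/2, M_2 = 0.
On [0, 1], s'(x) = b_0 + 2c_0·x + 3d_0·x² with b_0 = Δ_0 - h_0(2M_0 + M_1)/6 = -37/4, c_0 = M_0/2 = 0, d_0 = (M_1 - M_0)/(6h_0) = 13/4. So s'(0) = -37/4.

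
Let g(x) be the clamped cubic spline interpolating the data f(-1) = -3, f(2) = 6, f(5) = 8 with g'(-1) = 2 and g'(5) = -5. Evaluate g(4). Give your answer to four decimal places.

Let M_i = g''(x_i). Step sizes h_i = 3, 3; slopes of the chords Δ_i = (y_(i+1) - y_i)/h_i = 3, 2/3.
  3·M_0 + 12·M_1 + 3·M_2 = 6(Δ_1 - Δ_0) = -14
Clamped end conditions give two more equations: 2h_0·M_0 + h_0·M_1 = 6(Δ_0 - g'(-1)) = 6 and h_1·M_1 + 2h_1·M_2 = 6(g'(5) - Δ_1) = -34.
Solving: M_0 = 1, M_1 = 0, M_2 = -17/3.
On [2, 5], g(x) = 6 + 7/2·(x - 2) + 0·(x - 2)² - 17/54·(x - 2)³.
With (x - 2) = 2: g(4) = 283/27.

10.4815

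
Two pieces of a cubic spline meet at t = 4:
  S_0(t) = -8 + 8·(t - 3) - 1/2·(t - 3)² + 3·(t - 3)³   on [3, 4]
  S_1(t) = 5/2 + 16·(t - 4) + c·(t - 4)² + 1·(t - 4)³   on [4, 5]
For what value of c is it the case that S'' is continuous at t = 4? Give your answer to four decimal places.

S_0''(t) = -1 + 18·(t - 3), so S_0''(4) = 17. On the right, S_1''(4) = 2c, so c = 17/2.

8.5000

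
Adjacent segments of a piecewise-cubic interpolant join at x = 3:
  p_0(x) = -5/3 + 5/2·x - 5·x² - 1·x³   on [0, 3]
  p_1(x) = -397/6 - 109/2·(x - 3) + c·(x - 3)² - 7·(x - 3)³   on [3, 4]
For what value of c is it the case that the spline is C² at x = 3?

-14

p_0''(x) = -10 - 6·x, so p_0''(3) = -28. On the right, p_1''(3) = 2c, so c = -14.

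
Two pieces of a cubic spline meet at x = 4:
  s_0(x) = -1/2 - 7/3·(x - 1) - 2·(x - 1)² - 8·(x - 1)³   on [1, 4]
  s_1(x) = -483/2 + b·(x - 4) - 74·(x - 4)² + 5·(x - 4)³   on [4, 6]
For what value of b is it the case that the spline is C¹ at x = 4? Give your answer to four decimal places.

-230.3333

s_0'(x) = -7/3 - 4·(x - 1) - 24·(x - 1)², so s_0'(4) = -691/3. On the right, s_1'(4) = b, so b = -691/3.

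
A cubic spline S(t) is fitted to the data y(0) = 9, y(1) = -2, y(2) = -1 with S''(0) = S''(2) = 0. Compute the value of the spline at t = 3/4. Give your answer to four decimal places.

With m_i denoting the second derivative at x_i, h_i = 1, 1, and Δ_i = (y_(i+1) − y_i)/h_i = -11, 1:
  1·m_0 + 4·m_1 + 1·m_2 = 6(Δ_1 - Δ_0) = 72
Natural end conditions: m_0 = m_2 = 0.
Hence m_0 = 0, m_1 = 18, m_2 = 0.
On [0, 1], S(t) = 9 - 14·t + 0·t² + 3·t³.
With t = 3/4: S(3/4) = -15/64.

-0.2344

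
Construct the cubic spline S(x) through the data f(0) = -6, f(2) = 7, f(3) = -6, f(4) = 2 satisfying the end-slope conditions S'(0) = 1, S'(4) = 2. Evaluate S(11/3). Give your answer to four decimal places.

-0.5135

Write m_i for S''(x_i). With h_i = 2, 1, 1 and divided differences Δ_i = 13/2, -13, 8, the continuity of S' gives the tridiagonal system
  2·m_0 + 6·m_1 + 1·m_2 = 6(Δ_1 - Δ_0) = -117
  1·m_1 + 4·m_2 + 1·m_3 = 6(Δ_2 - Δ_1) = 126
Clamped end conditions give two more equations: 2h_0·m_0 + h_0·m_1 = 6(Δ_0 - S'(0)) = 33 and h_2·m_2 + 2h_2·m_3 = 6(S'(4) - Δ_2) = -36.
Forward elimination and back-substitution give m_0 = 589/22, m_1 = -815/22, m_2 = 569/11, m_3 = -965/22.
On [3, 4], S(x) = -6 - 85/44·(x - 3) + 569/22·(x - 3)² - 701/44·(x - 3)³.
With (x - 3) = 2/3: S(11/3) = -305/594.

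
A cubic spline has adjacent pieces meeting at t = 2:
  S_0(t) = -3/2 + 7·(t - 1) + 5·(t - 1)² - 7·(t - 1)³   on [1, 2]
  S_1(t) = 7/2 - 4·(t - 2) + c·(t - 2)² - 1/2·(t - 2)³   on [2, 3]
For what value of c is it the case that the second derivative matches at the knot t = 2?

S_0''(t) = 10 - 42·(t - 1), so S_0''(2) = -32. On the right, S_1''(2) = 2c, so c = -16.

-16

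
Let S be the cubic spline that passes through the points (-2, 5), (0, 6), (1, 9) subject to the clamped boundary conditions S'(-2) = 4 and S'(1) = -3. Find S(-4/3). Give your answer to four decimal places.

Let m_i = S''(x_i). Step sizes h_i = 2, 1; slopes of the chords Δ_i = (y_(i+1) - y_i)/h_i = 1/2, 3.
  2·m_0 + 6·m_1 + 1·m_2 = 6(Δ_1 - Δ_0) = 15
Clamped end conditions give two more equations: 2h_0·m_0 + h_0·m_1 = 6(Δ_0 - S'(-2)) = -21 and h_1·m_1 + 2h_1·m_2 = 6(S'(1) - Δ_1) = -36.
Forward elimination and back-substitution give m_0 = -121/12, m_1 = 29/3, m_2 = -137/6.
On [-2, 0], S(x) = 5 + 4·(x + 2) - 121/24·(x + 2)² + 79/48·(x + 2)³.
With (x + 2) = 2/3: S(-4/3) = 479/81.

5.9136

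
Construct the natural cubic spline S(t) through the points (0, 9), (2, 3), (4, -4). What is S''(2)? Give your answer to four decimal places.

Put M_i = S'' at the i-th knot. Here h = (2, 2) and Δ = (-3, -7/2), so the interior equations h_(i-1)·M_(i-1) + 2(h_(i-1)+h_i)·M_i + h_i·M_(i+1) = 6(Δ_i − Δ_(i-1)) read
  2·M_0 + 8·M_1 + 2·M_2 = 6(Δ_1 - Δ_0) = -3
Natural end conditions: M_0 = M_2 = 0.
Solving the tridiagonal system: M_0 = 0, M_1 = -3/8, M_2 = 0.

-0.3750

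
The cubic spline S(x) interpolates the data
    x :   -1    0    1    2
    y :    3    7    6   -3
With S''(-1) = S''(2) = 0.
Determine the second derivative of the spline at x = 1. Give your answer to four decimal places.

Write M_i for S''(x_i). With h_i = 1, 1, 1 and divided differences Δ_i = 4, -1, -9, the continuity of S' gives the tridiagonal system
  1·M_0 + 4·M_1 + 1·M_2 = 6(Δ_1 - Δ_0) = -30
  1·M_1 + 4·M_2 + 1·M_3 = 6(Δ_2 - Δ_1) = -48
Natural end conditions: M_0 = M_3 = 0.
Solving: M_0 = 0, M_1 = -24/5, M_2 = -54/5, M_3 = 0.

-10.8000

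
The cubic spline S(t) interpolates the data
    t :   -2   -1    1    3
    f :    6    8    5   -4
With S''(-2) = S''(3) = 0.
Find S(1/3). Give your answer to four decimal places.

6.9630

Put M_i = S'' at the i-th knot. Here h = (1, 2, 2) and Δ = (2, -3/2, -9/2), so the interior equations h_(i-1)·M_(i-1) + 2(h_(i-1)+h_i)·M_i + h_i·M_(i+1) = 6(Δ_i − Δ_(i-1)) read
  1·M_0 + 6·M_1 + 2·M_2 = 6(Δ_1 - Δ_0) = -21
  2·M_1 + 8·M_2 + 2·M_3 = 6(Δ_2 - Δ_1) = -18
Natural end conditions: M_0 = M_3 = 0.
Solving: M_0 = 0, M_1 = -3, M_2 = -3/2, M_3 = 0.
On [-1, 1], S(t) = 8 + 1·(t + 1) - 3/2·(t + 1)² + 1/8·(t + 1)³.
With (t + 1) = 4/3: S(1/3) = 188/27.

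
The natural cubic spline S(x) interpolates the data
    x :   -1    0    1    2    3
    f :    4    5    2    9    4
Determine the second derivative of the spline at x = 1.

24

Put M_i = S'' at the i-th knot. Here h = (1, 1, 1, 1) and Δ = (1, -3, 7, -5), so the interior equations h_(i-1)·M_(i-1) + 2(h_(i-1)+h_i)·M_i + h_i·M_(i+1) = 6(Δ_i − Δ_(i-1)) read
  1·M_0 + 4·M_1 + 1·M_2 = 6(Δ_1 - Δ_0) = -24
  1·M_1 + 4·M_2 + 1·M_3 = 6(Δ_2 - Δ_1) = 60
  1·M_2 + 4·M_3 + 1·M_4 = 6(Δ_3 - Δ_2) = -72
Natural end conditions: M_0 = M_4 = 0.
Hence M_0 = 0, M_1 = -12, M_2 = 24, M_3 = -24, M_4 = 0.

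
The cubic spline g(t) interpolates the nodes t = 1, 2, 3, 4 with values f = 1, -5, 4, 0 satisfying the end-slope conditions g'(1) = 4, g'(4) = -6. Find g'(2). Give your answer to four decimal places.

-0.0667

Write m_i for g''(x_i). With h_i = 1, 1, 1 and divided differences Δ_i = -6, 9, -4, the continuity of g' gives the tridiagonal system
  1·m_0 + 4·m_1 + 1·m_2 = 6(Δ_1 - Δ_0) = 90
  1·m_1 + 4·m_2 + 1·m_3 = 6(Δ_2 - Δ_1) = -78
Clamped end conditions give two more equations: 2h_0·m_0 + h_0·m_1 = 6(Δ_0 - g'(1)) = -60 and h_2·m_2 + 2h_2·m_3 = 6(g'(4) - Δ_2) = -12.
Forward elimination and back-substitution give m_0 = -778/15, m_1 = 656/15, m_2 = -496/15, m_3 = 158/15.
On [2, 3], g'(t) = b_1 + 2c_1·(t - 2) + 3d_1·(t - 2)² with b_1 = Δ_1 - h_1(2m_1 + m_2)/6 = -1/15, c_1 = m_1/2 = 328/15, d_1 = (m_2 - m_1)/(6h_1) = -64/5. So g'(2) = -1/15.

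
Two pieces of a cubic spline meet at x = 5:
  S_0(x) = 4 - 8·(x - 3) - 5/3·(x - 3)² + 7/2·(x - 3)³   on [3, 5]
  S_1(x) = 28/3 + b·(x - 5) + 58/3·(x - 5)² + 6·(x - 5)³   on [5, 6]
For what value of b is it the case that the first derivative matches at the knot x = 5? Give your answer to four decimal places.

27.3333

S_0'(x) = -8 - 10/3·(x - 3) + 21/2·(x - 3)², so S_0'(5) = 82/3. On the right, S_1'(5) = b, so b = 82/3.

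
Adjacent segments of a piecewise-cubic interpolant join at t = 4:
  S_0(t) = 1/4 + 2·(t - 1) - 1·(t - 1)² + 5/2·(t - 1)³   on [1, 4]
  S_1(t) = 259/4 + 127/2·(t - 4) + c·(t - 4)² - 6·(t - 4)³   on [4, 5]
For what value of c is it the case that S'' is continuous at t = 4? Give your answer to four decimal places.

S_0''(t) = -2 + 15·(t - 1), so S_0''(4) = 43. On the right, S_1''(4) = 2c, so c = 43/2.

21.5000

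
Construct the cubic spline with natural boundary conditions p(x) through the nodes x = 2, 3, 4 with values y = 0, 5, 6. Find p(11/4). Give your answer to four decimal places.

Put M_i = p'' at the i-th knot. Here h = (1, 1) and Δ = (5, 1), so the interior equations h_(i-1)·M_(i-1) + 2(h_(i-1)+h_i)·M_i + h_i·M_(i+1) = 6(Δ_i − Δ_(i-1)) read
  1·M_0 + 4·M_1 + 1·M_2 = 6(Δ_1 - Δ_0) = -24
Natural end conditions: M_0 = M_2 = 0.
Solving the tridiagonal system: M_0 = 0, M_1 = -6, M_2 = 0.
On [2, 3], p(x) = 0 + 6·(x - 2) + 0·(x - 2)² - 1·(x - 2)³.
With (x - 2) = 3/4: p(11/4) = 261/64.

4.0781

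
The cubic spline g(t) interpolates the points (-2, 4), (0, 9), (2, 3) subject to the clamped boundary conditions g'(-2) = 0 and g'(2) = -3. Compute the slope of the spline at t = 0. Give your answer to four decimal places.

Let M_i = g''(x_i). Step sizes h_i = 2, 2; slopes of the chords Δ_i = (y_(i+1) - y_i)/h_i = 5/2, -3.
  2·M_0 + 8·M_1 + 2·M_2 = 6(Δ_1 - Δ_0) = -33
Clamped end conditions give two more equations: 2h_0·M_0 + h_0·M_1 = 6(Δ_0 - g'(-2)) = 15 and h_1·M_1 + 2h_1·M_2 = 6(g'(2) - Δ_1) = 0.
Solving: M_0 = 57/8, M_1 = -27/4, M_2 = 27/8.
On [0, 2], g'(t) = b_1 + 2c_1·t + 3d_1·t² with b_1 = Δ_1 - h_1(2M_1 + M_2)/6 = 3/8, c_1 = M_1/2 = -27/8, d_1 = (M_2 - M_1)/(6h_1) = 27/32. So g'(0) = 3/8.

0.3750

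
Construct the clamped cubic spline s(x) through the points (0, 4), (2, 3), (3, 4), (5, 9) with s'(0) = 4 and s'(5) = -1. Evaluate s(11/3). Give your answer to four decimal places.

6.2407

With M_i denoting the second derivative at x_i, h_i = 2, 1, 2, and Δ_i = (y_(i+1) − y_i)/h_i = -1/2, 1, 5/2:
  2·M_0 + 6·M_1 + 1·M_2 = 6(Δ_1 - Δ_0) = 9
  1·M_1 + 6·M_2 + 2·M_3 = 6(Δ_2 - Δ_1) = 9
Clamped end conditions give two more equations: 2h_0·M_0 + h_0·M_1 = 6(Δ_0 - s'(0)) = -27 and h_2·M_2 + 2h_2·M_3 = 6(s'(5) - Δ_2) = -21.
Forward elimination and back-substitution give M_0 = -139/16, M_1 = 31/8, M_2 = 25/8, M_3 = -109/16.
On [3, 5], s(x) = 4 + 43/16·(x - 3) + 25/16·(x - 3)² - 53/64·(x - 3)³.
With (x - 3) = 2/3: s(11/3) = 337/54.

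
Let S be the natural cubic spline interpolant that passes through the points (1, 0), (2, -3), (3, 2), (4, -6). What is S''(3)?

Let M_i = S''(x_i). Step sizes h_i = 1, 1, 1; slopes of the chords Δ_i = (y_(i+1) - y_i)/h_i = -3, 5, -8.
  1·M_0 + 4·M_1 + 1·M_2 = 6(Δ_1 - Δ_0) = 48
  1·M_1 + 4·M_2 + 1·M_3 = 6(Δ_2 - Δ_1) = -78
Natural end conditions: M_0 = M_3 = 0.
Solving: M_0 = 0, M_1 = 18, M_2 = -24, M_3 = 0.

-24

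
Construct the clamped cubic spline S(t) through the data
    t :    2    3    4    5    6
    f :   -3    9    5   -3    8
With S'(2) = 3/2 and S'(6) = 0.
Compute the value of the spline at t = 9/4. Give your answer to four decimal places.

Let m_i = S''(x_i). Step sizes h_i = 1, 1, 1, 1; slopes of the chords Δ_i = (y_(i+1) - y_i)/h_i = 12, -4, -8, 11.
  1·m_0 + 4·m_1 + 1·m_2 = 6(Δ_1 - Δ_0) = -96
  1·m_1 + 4·m_2 + 1·m_3 = 6(Δ_2 - Δ_1) = -24
  1·m_2 + 4·m_3 + 1·m_4 = 6(Δ_3 - Δ_2) = 114
Clamped end conditions give two more equations: 2h_0·m_0 + h_0·m_1 = 6(Δ_0 - S'(2)) = 63 and h_3·m_3 + 2h_3·m_4 = 6(S'(6) - Δ_3) = -66.
Forward elimination and back-substitution give m_0 = 2715/56, m_1 = -951/28, m_2 = -69/8, m_3 = 1245/28, m_4 = -3093/56.
On [2, 3], S(t) = -3 + 3/2·(t - 2) + 2715/112·(t - 2)² - 1539/112·(t - 2)³.
With (t - 2) = 1/4: S(9/4) = -9495/7168.

-1.3246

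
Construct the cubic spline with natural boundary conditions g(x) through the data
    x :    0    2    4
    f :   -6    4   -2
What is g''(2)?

-6

Put σ_i = g'' at the i-th knot. Here h = (2, 2) and Δ = (5, -3), so the interior equations h_(i-1)·σ_(i-1) + 2(h_(i-1)+h_i)·σ_i + h_i·σ_(i+1) = 6(Δ_i − Δ_(i-1)) read
  2·σ_0 + 8·σ_1 + 2·σ_2 = 6(Δ_1 - Δ_0) = -48
Natural end conditions: σ_0 = σ_2 = 0.
Solving the tridiagonal system: σ_0 = 0, σ_1 = -6, σ_2 = 0.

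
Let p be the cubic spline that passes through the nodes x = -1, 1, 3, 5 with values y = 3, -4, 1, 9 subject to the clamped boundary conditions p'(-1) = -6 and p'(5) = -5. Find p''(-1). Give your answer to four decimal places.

2.3333

With M_i denoting the second derivative at x_i, h_i = 2, 2, 2, and Δ_i = (y_(i+1) − y_i)/h_i = -7/2, 5/2, 4:
  2·M_0 + 8·M_1 + 2·M_2 = 6(Δ_1 - Δ_0) = 36
  2·M_1 + 8·M_2 + 2·M_3 = 6(Δ_2 - Δ_1) = 9
Clamped end conditions give two more equations: 2h_0·M_0 + h_0·M_1 = 6(Δ_0 - p'(-1)) = 15 and h_2·M_2 + 2h_2·M_3 = 6(p'(5) - Δ_2) = -54.
Solving the tridiagonal system: M_0 = 7/3, M_1 = 17/6, M_2 = 13/3, M_3 = -47/3.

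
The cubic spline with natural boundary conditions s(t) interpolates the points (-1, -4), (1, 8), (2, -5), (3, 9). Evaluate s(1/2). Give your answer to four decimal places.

Write M_i for s''(x_i). With h_i = 2, 1, 1 and divided differences Δ_i = 6, -13, 14, the continuity of s' gives the tridiagonal system
  2·M_0 + 6·M_1 + 1·M_2 = 6(Δ_1 - Δ_0) = -114
  1·M_1 + 4·M_2 + 1·M_3 = 6(Δ_2 - Δ_1) = 162
Natural end conditions: M_0 = M_3 = 0.
Solving: M_0 = 0, M_1 = -618/23, M_2 = 1086/23, M_3 = 0.
On [-1, 1], s(t) = -4 + 344/23·(t + 1) + 0·(t + 1)² - 103/46·(t + 1)³.
With (t + 1) = 3/2: s(1/2) = 4003/368.

10.8777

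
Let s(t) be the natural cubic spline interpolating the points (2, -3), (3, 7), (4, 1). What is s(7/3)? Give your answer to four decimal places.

Write σ_i for s''(x_i). With h_i = 1, 1 and divided differences Δ_i = 10, -6, the continuity of s' gives the tridiagonal system
  1·σ_0 + 4·σ_1 + 1·σ_2 = 6(Δ_1 - Δ_0) = -96
Natural end conditions: σ_0 = σ_2 = 0.
Solving the tridiagonal system: σ_0 = 0, σ_1 = -24, σ_2 = 0.
On [2, 3], s(t) = -3 + 14·(t - 2) + 0·(t - 2)² - 4·(t - 2)³.
With (t - 2) = 1/3: s(7/3) = 41/27.

1.5185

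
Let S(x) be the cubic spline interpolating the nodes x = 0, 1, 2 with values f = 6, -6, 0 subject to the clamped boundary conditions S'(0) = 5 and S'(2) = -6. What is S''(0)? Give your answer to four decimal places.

Let M_i = S''(x_i). Step sizes h_i = 1, 1; slopes of the chords Δ_i = (y_(i+1) - y_i)/h_i = -12, 6.
  1·M_0 + 4·M_1 + 1·M_2 = 6(Δ_1 - Δ_0) = 108
Clamped end conditions give two more equations: 2h_0·M_0 + h_0·M_1 = 6(Δ_0 - S'(0)) = -102 and h_1·M_1 + 2h_1·M_2 = 6(S'(2) - Δ_1) = -72.
Forward elimination and back-substitution give M_0 = -167/2, M_1 = 65, M_2 = -137/2.

-83.5000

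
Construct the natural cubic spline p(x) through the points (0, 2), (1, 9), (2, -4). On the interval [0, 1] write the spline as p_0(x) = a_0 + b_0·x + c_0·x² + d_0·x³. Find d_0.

Put m_i = p'' at the i-th knot. Here h = (1, 1) and Δ = (7, -13), so the interior equations h_(i-1)·m_(i-1) + 2(h_(i-1)+h_i)·m_i + h_i·m_(i+1) = 6(Δ_i − Δ_(i-1)) read
  1·m_0 + 4·m_1 + 1·m_2 = 6(Δ_1 - Δ_0) = -120
Natural end conditions: m_0 = m_2 = 0.
Solving the tridiagonal system: m_0 = 0, m_1 = -30, m_2 = 0.
On [0, 1], with p_0(x) = a_0 + b_0·x + c_0·x² + d_0·x³: c_0 = m_0/2 = 0, d_0 = (m_1 - m_0)/(6h_0) = -5, b_0 = Δ_0 - h_0(2m_0 + m_1)/6 = 12.

-5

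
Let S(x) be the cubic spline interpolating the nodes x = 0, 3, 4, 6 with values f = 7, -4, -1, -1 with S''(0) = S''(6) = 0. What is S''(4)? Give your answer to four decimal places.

-3.9149

Put m_i = S'' at the i-th knot. Here h = (3, 1, 2) and Δ = (-11/3, 3, 0), so the interior equations h_(i-1)·m_(i-1) + 2(h_(i-1)+h_i)·m_i + h_i·m_(i+1) = 6(Δ_i − Δ_(i-1)) read
  3·m_0 + 8·m_1 + 1·m_2 = 6(Δ_1 - Δ_0) = 40
  1·m_1 + 6·m_2 + 2·m_3 = 6(Δ_2 - Δ_1) = -18
Natural end conditions: m_0 = m_3 = 0.
Solving the tridiagonal system: m_0 = 0, m_1 = 258/47, m_2 = -184/47, m_3 = 0.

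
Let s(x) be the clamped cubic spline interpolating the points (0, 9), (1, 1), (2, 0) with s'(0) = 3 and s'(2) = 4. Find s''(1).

Let M_i = s''(x_i). Step sizes h_i = 1, 1; slopes of the chords Δ_i = (y_(i+1) - y_i)/h_i = -8, -1.
  1·M_0 + 4·M_1 + 1·M_2 = 6(Δ_1 - Δ_0) = 42
Clamped end conditions give two more equations: 2h_0·M_0 + h_0·M_1 = 6(Δ_0 - s'(0)) = -66 and h_1·M_1 + 2h_1·M_2 = 6(s'(2) - Δ_1) = 30.
Solving the tridiagonal system: M_0 = -43, M_1 = 20, M_2 = 5.

20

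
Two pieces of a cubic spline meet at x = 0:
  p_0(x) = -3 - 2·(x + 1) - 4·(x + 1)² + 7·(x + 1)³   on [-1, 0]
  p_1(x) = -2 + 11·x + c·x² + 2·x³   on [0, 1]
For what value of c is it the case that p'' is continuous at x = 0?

17

p_0''(x) = -8 + 42·(x + 1), so p_0''(0) = 34. On the right, p_1''(0) = 2c, so c = 17.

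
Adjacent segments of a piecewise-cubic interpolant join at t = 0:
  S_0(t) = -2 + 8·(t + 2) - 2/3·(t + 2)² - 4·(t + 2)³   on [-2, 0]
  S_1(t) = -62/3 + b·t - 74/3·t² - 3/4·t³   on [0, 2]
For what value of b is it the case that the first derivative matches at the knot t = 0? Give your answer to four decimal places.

-42.6667

S_0'(t) = 8 - 4/3·(t + 2) - 12·(t + 2)², so S_0'(0) = -128/3. On the right, S_1'(0) = b, so b = -128/3.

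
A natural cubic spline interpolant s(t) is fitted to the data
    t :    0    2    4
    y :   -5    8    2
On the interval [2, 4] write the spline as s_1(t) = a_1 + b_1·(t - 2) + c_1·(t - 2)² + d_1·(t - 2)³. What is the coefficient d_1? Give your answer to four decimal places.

0.5938

Write M_i for s''(x_i). With h_i = 2, 2 and divided differences Δ_i = 13/2, -3, the continuity of s' gives the tridiagonal system
  2·M_0 + 8·M_1 + 2·M_2 = 6(Δ_1 - Δ_0) = -57
Natural end conditions: M_0 = M_2 = 0.
Solving: M_0 = 0, M_1 = -57/8, M_2 = 0.
On [2, 4], with s_1(t) = a_1 + b_1·(t - 2) + c_1·(t - 2)² + d_1·(t - 2)³: c_1 = M_1/2 = -57/16, d_1 = (M_2 - M_1)/(6h_1) = 19/32, b_1 = Δ_1 - h_1(2M_1 + M_2)/6 = 7/4.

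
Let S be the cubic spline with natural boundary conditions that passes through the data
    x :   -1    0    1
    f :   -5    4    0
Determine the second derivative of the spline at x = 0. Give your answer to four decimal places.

With σ_i denoting the second derivative at x_i, h_i = 1, 1, and Δ_i = (y_(i+1) − y_i)/h_i = 9, -4:
  1·σ_0 + 4·σ_1 + 1·σ_2 = 6(Δ_1 - Δ_0) = -78
Natural end conditions: σ_0 = σ_2 = 0.
Solving: σ_0 = 0, σ_1 = -39/2, σ_2 = 0.

-19.5000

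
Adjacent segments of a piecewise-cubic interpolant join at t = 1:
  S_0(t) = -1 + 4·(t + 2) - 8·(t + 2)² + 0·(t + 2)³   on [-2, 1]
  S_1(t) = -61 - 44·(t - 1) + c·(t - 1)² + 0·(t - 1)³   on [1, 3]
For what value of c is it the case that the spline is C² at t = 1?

-8

S_0''(t) = -16 + 0·(t + 2), so S_0''(1) = -16. On the right, S_1''(1) = 2c, so c = -8.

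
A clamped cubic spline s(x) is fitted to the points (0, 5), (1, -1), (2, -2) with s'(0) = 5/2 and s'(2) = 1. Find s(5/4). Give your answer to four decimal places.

With m_i denoting the second derivative at x_i, h_i = 1, 1, and Δ_i = (y_(i+1) − y_i)/h_i = -6, -1:
  1·m_0 + 4·m_1 + 1·m_2 = 6(Δ_1 - Δ_0) = 30
Clamped end conditions give two more equations: 2h_0·m_0 + h_0·m_1 = 6(Δ_0 - s'(0)) = -51 and h_1·m_1 + 2h_1·m_2 = 6(s'(2) - Δ_1) = 12.
Forward elimination and back-substitution give m_0 = -135/4, m_1 = 33/2, m_2 = -9/4.
On [1, 2], s(x) = -1 - 49/8·(x - 1) + 33/4·(x - 1)² - 25/8·(x - 1)³.
With (x - 1) = 1/4: s(5/4) = -1057/512.

-2.0645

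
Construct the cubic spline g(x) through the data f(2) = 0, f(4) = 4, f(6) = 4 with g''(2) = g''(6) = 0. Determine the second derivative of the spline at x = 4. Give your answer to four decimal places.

Write M_i for g''(x_i). With h_i = 2, 2 and divided differences Δ_i = 2, 0, the continuity of g' gives the tridiagonal system
  2·M_0 + 8·M_1 + 2·M_2 = 6(Δ_1 - Δ_0) = -12
Natural end conditions: M_0 = M_2 = 0.
Solving the tridiagonal system: M_0 = 0, M_1 = -3/2, M_2 = 0.

-1.5000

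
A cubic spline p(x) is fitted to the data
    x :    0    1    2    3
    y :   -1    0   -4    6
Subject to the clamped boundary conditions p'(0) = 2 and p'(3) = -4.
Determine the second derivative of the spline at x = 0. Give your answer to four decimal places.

Write M_i for p''(x_i). With h_i = 1, 1, 1 and divided differences Δ_i = 1, -4, 10, the continuity of p' gives the tridiagonal system
  1·M_0 + 4·M_1 + 1·M_2 = 6(Δ_1 - Δ_0) = -30
  1·M_1 + 4·M_2 + 1·M_3 = 6(Δ_2 - Δ_1) = 84
Clamped end conditions give two more equations: 2h_0·M_0 + h_0·M_1 = 6(Δ_0 - p'(0)) = -6 and h_2·M_2 + 2h_2·M_3 = 6(p'(3) - Δ_2) = -84.
Solving: M_0 = 34/5, M_1 = -98/5, M_2 = 208/5, M_3 = -314/5.

6.8000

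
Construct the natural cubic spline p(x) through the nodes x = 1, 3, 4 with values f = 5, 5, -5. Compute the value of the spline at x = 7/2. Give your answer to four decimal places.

0.6250

With m_i denoting the second derivative at x_i, h_i = 2, 1, and Δ_i = (y_(i+1) − y_i)/h_i = 0, -10:
  2·m_0 + 6·m_1 + 1·m_2 = 6(Δ_1 - Δ_0) = -60
Natural end conditions: m_0 = m_2 = 0.
Solving: m_0 = 0, m_1 = -10, m_2 = 0.
On [3, 4], p(x) = 5 - 20/3·(x - 3) - 5·(x - 3)² + 5/3·(x - 3)³.
With (x - 3) = 1/2: p(7/2) = 5/8.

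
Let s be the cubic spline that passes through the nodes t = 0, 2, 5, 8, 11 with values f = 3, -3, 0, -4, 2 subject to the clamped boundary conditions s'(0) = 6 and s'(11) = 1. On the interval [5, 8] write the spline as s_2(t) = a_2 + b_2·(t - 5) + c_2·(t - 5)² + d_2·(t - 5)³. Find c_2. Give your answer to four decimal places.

-1.8521

With M_i denoting the second derivative at x_i, h_i = 2, 3, 3, 3, and Δ_i = (y_(i+1) − y_i)/h_i = -3, 1, -4/3, 2:
  2·M_0 + 10·M_1 + 3·M_2 = 6(Δ_1 - Δ_0) = 24
  3·M_1 + 12·M_2 + 3·M_3 = 6(Δ_2 - Δ_1) = -14
  3·M_2 + 12·M_3 + 3·M_4 = 6(Δ_3 - Δ_2) = 20
Clamped end conditions give two more equations: 2h_0·M_0 + h_0·M_1 = 6(Δ_0 - s'(0)) = -54 and h_3·M_3 + 2h_3·M_4 = 6(s'(11) - Δ_3) = -6.
Forward elimination and back-substitution give M_0 = -2407/142, M_1 = 490/71, M_2 = -263/71, M_3 = 692/213, M_4 = -559/213.
On [5, 8], with s_2(t) = a_2 + b_2·(t - 5) + c_2·(t - 5)² + d_2·(t - 5)³: c_2 = M_2/2 = -263/142, d_2 = (M_3 - M_2)/(6h_2) = 1481/3834, b_2 = Δ_2 - h_2(2M_2 + M_3)/6 = 53/71.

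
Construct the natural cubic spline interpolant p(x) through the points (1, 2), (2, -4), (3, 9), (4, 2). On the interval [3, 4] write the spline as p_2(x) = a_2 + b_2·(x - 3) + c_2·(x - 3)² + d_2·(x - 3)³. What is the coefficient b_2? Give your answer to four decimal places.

6.2000

Write m_i for p''(x_i). With h_i = 1, 1, 1 and divided differences Δ_i = -6, 13, -7, the continuity of p' gives the tridiagonal system
  1·m_0 + 4·m_1 + 1·m_2 = 6(Δ_1 - Δ_0) = 114
  1·m_1 + 4·m_2 + 1·m_3 = 6(Δ_2 - Δ_1) = -120
Natural end conditions: m_0 = m_3 = 0.
Solving: m_0 = 0, m_1 = 192/5, m_2 = -198/5, m_3 = 0.
On [3, 4], with p_2(x) = a_2 + b_2·(x - 3) + c_2·(x - 3)² + d_2·(x - 3)³: c_2 = m_2/2 = -99/5, d_2 = (m_3 - m_2)/(6h_2) = 33/5, b_2 = Δ_2 - h_2(2m_2 + m_3)/6 = 31/5.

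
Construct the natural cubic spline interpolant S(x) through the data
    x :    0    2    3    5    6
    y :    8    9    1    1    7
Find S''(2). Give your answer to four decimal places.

-9.9355

With M_i denoting the second derivative at x_i, h_i = 2, 1, 2, 1, and Δ_i = (y_(i+1) − y_i)/h_i = 1/2, -8, 0, 6:
  2·M_0 + 6·M_1 + 1·M_2 = 6(Δ_1 - Δ_0) = -51
  1·M_1 + 6·M_2 + 2·M_3 = 6(Δ_2 - Δ_1) = 48
  2·M_2 + 6·M_3 + 1·M_4 = 6(Δ_3 - Δ_2) = 36
Natural end conditions: M_0 = M_4 = 0.
Hence M_0 = 0, M_1 = -308/31, M_2 = 267/31, M_3 = 97/31, M_4 = 0.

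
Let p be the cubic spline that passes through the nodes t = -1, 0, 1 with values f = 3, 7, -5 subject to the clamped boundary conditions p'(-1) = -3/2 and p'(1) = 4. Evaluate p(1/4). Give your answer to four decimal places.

4.0059

With m_i denoting the second derivative at x_i, h_i = 1, 1, and Δ_i = (y_(i+1) − y_i)/h_i = 4, -12:
  1·m_0 + 4·m_1 + 1·m_2 = 6(Δ_1 - Δ_0) = -96
Clamped end conditions give two more equations: 2h_0·m_0 + h_0·m_1 = 6(Δ_0 - p'(-1)) = 33 and h_1·m_1 + 2h_1·m_2 = 6(p'(1) - Δ_1) = 96.
Solving: m_0 = 173/4, m_1 = -107/2, m_2 = 299/4.
On [0, 1], p(t) = 7 - 53/8·t - 107/4·t² + 171/8·t³.
With t = 1/4: p(1/4) = 2051/512.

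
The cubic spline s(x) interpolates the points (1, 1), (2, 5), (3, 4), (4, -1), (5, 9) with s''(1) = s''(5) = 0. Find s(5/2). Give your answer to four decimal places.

5.4911

Put M_i = s'' at the i-th knot. Here h = (1, 1, 1, 1) and Δ = (4, -1, -5, 10), so the interior equations h_(i-1)·M_(i-1) + 2(h_(i-1)+h_i)·M_i + h_i·M_(i+1) = 6(Δ_i − Δ_(i-1)) read
  1·M_0 + 4·M_1 + 1·M_2 = 6(Δ_1 - Δ_0) = -30
  1·M_1 + 4·M_2 + 1·M_3 = 6(Δ_2 - Δ_1) = -24
  1·M_2 + 4·M_3 + 1·M_4 = 6(Δ_3 - Δ_2) = 90
Natural end conditions: M_0 = M_4 = 0.
Forward elimination and back-substitution give M_0 = 0, M_1 = -33/7, M_2 = -78/7, M_3 = 177/7, M_4 = 0.
On [2, 3], s(x) = 5 + 17/7·(x - 2) - 33/14·(x - 2)² - 15/14·(x - 2)³.
With (x - 2) = 1/2: s(5/2) = 615/112.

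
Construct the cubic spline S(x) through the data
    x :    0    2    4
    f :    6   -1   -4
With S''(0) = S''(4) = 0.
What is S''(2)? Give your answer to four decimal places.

1.5000

Write M_i for S''(x_i). With h_i = 2, 2 and divided differences Δ_i = -7/2, -3/2, the continuity of S' gives the tridiagonal system
  2·M_0 + 8·M_1 + 2·M_2 = 6(Δ_1 - Δ_0) = 12
Natural end conditions: M_0 = M_2 = 0.
Hence M_0 = 0, M_1 = 3/2, M_2 = 0.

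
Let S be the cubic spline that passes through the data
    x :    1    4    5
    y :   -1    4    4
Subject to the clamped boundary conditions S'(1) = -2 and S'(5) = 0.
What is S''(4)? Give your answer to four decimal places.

Write m_i for S''(x_i). With h_i = 3, 1 and divided differences Δ_i = 5/3, 0, the continuity of S' gives the tridiagonal system
  3·m_0 + 8·m_1 + 1·m_2 = 6(Δ_1 - Δ_0) = -10
Clamped end conditions give two more equations: 2h_0·m_0 + h_0·m_1 = 6(Δ_0 - S'(1)) = 22 and h_1·m_1 + 2h_1·m_2 = 6(S'(5) - Δ_1) = 0.
Forward elimination and back-substitution give m_0 = 65/12, m_1 = -7/2, m_2 = 7/4.

-3.5000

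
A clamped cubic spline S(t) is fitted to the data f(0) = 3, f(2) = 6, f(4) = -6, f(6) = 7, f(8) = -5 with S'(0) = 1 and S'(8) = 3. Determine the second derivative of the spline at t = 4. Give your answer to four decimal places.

17.1250

Put M_i = S'' at the i-th knot. Here h = (2, 2, 2, 2) and Δ = (3/2, -6, 13/2, -6), so the interior equations h_(i-1)·M_(i-1) + 2(h_(i-1)+h_i)·M_i + h_i·M_(i+1) = 6(Δ_i − Δ_(i-1)) read
  2·M_0 + 8·M_1 + 2·M_2 = 6(Δ_1 - Δ_0) = -45
  2·M_1 + 8·M_2 + 2·M_3 = 6(Δ_2 - Δ_1) = 75
  2·M_2 + 8·M_3 + 2·M_4 = 6(Δ_3 - Δ_2) = -75
Clamped end conditions give two more equations: 2h_0·M_0 + h_0·M_1 = 6(Δ_0 - S'(0)) = 3 and h_3·M_3 + 2h_3·M_4 = 6(S'(8) - Δ_3) = 54.
Solving the tridiagonal system: M_0 = 365/56, M_1 = -323/28, M_2 = 137/8, M_3 = -545/28, M_4 = 1301/56.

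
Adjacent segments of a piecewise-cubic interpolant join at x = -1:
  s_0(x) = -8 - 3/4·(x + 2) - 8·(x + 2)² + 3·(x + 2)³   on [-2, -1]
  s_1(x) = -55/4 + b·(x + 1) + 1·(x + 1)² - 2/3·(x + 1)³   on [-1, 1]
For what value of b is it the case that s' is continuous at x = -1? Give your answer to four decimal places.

-7.7500

s_0'(x) = -3/4 - 16·(x + 2) + 9·(x + 2)², so s_0'(-1) = -31/4. On the right, s_1'(-1) = b, so b = -31/4.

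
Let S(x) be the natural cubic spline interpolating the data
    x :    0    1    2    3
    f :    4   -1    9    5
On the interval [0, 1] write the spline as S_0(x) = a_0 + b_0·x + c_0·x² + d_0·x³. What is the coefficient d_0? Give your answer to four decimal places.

4.9333

Write σ_i for S''(x_i). With h_i = 1, 1, 1 and divided differences Δ_i = -5, 10, -4, the continuity of S' gives the tridiagonal system
  1·σ_0 + 4·σ_1 + 1·σ_2 = 6(Δ_1 - Δ_0) = 90
  1·σ_1 + 4·σ_2 + 1·σ_3 = 6(Δ_2 - Δ_1) = -84
Natural end conditions: σ_0 = σ_3 = 0.
Forward elimination and back-substitution give σ_0 = 0, σ_1 = 148/5, σ_2 = -142/5, σ_3 = 0.
On [0, 1], with S_0(x) = a_0 + b_0·x + c_0·x² + d_0·x³: c_0 = σ_0/2 = 0, d_0 = (σ_1 - σ_0)/(6h_0) = 74/15, b_0 = Δ_0 - h_0(2σ_0 + σ_1)/6 = -149/15.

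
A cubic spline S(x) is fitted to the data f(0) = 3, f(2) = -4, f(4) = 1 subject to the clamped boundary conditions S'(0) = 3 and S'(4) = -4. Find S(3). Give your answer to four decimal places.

-0.6250

Put σ_i = S'' at the i-th knot. Here h = (2, 2) and Δ = (-7/2, 5/2), so the interior equations h_(i-1)·σ_(i-1) + 2(h_(i-1)+h_i)·σ_i + h_i·σ_(i+1) = 6(Δ_i − Δ_(i-1)) read
  2·σ_0 + 8·σ_1 + 2·σ_2 = 6(Δ_1 - Δ_0) = 36
Clamped end conditions give two more equations: 2h_0·σ_0 + h_0·σ_1 = 6(Δ_0 - S'(0)) = -39 and h_1·σ_1 + 2h_1·σ_2 = 6(S'(4) - Δ_1) = -39.
Hence σ_0 = -16, σ_1 = 25/2, σ_2 = -16.
On [2, 4], S(x) = -4 - 1/2·(x - 2) + 25/4·(x - 2)² - 19/8·(x - 2)³.
With (x - 2) = 1: S(3) = -5/8.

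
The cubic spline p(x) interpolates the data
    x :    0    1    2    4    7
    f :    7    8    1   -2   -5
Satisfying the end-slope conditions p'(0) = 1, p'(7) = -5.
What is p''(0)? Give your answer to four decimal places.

8.0337

Let M_i = p''(x_i). Step sizes h_i = 1, 1, 2, 3; slopes of the chords Δ_i = (y_(i+1) - y_i)/h_i = 1, -7, -3/2, -1.
  1·M_0 + 4·M_1 + 1·M_2 = 6(Δ_1 - Δ_0) = -48
  1·M_1 + 6·M_2 + 2·M_3 = 6(Δ_2 - Δ_1) = 33
  2·M_2 + 10·M_3 + 3·M_4 = 6(Δ_3 - Δ_2) = 3
Clamped end conditions give two more equations: 2h_0·M_0 + h_0·M_1 = 6(Δ_0 - p'(0)) = 0 and h_3·M_3 + 2h_3·M_4 = 6(p'(7) - Δ_3) = -24.
Forward elimination and back-substitution give M_0 = 1671/208, M_1 = -1671/104, M_2 = 1713/208, M_3 = -9/52, M_4 = -407/104.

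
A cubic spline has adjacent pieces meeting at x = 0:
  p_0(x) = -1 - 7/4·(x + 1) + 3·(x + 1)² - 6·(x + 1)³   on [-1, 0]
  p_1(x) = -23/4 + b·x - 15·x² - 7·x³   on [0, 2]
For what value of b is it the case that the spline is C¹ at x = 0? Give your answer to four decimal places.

-13.7500

p_0'(x) = -7/4 + 6·(x + 1) - 18·(x + 1)², so p_0'(0) = -55/4. On the right, p_1'(0) = b, so b = -55/4.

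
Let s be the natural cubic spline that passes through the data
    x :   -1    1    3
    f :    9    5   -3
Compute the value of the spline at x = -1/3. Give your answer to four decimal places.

Let M_i = s''(x_i). Step sizes h_i = 2, 2; slopes of the chords Δ_i = (y_(i+1) - y_i)/h_i = -2, -4.
  2·M_0 + 8·M_1 + 2·M_2 = 6(Δ_1 - Δ_0) = -12
Natural end conditions: M_0 = M_2 = 0.
Hence M_0 = 0, M_1 = -3/2, M_2 = 0.
On [-1, 1], s(x) = 9 - 3/2·(x + 1) + 0·(x + 1)² - 1/8·(x + 1)³.
With (x + 1) = 2/3: s(-1/3) = 215/27.

7.9630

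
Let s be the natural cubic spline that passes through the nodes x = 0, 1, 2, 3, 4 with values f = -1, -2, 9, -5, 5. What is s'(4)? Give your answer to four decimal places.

Put M_i = s'' at the i-th knot. Here h = (1, 1, 1, 1) and Δ = (-1, 11, -14, 10), so the interior equations h_(i-1)·M_(i-1) + 2(h_(i-1)+h_i)·M_i + h_i·M_(i+1) = 6(Δ_i − Δ_(i-1)) read
  1·M_0 + 4·M_1 + 1·M_2 = 6(Δ_1 - Δ_0) = 72
  1·M_1 + 4·M_2 + 1·M_3 = 6(Δ_2 - Δ_1) = -150
  1·M_2 + 4·M_3 + 1·M_4 = 6(Δ_3 - Δ_2) = 144
Natural end conditions: M_0 = M_4 = 0.
Solving the tridiagonal system: M_0 = 0, M_1 = 228/7, M_2 = -408/7, M_3 = 354/7, M_4 = 0.
On [3, 4], s'(x) = b_3 + 2c_3·(x - 3) + 3d_3·(x - 3)² with b_3 = Δ_3 - h_3(2M_3 + M_4)/6 = -48/7, c_3 = M_3/2 = 177/7, d_3 = (M_4 - M_3)/(6h_3) = -59/7. So s'(4) = 129/7.

18.4286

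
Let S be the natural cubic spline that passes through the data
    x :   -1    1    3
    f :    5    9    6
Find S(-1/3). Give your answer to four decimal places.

Put m_i = S'' at the i-th knot. Here h = (2, 2) and Δ = (2, -3/2), so the interior equations h_(i-1)·m_(i-1) + 2(h_(i-1)+h_i)·m_i + h_i·m_(i+1) = 6(Δ_i − Δ_(i-1)) read
  2·m_0 + 8·m_1 + 2·m_2 = 6(Δ_1 - Δ_0) = -21
Natural end conditions: m_0 = m_2 = 0.
Solving the tridiagonal system: m_0 = 0, m_1 = -21/8, m_2 = 0.
On [-1, 1], S(x) = 5 + 23/8·(x + 1) + 0·(x + 1)² - 7/32·(x + 1)³.
With (x + 1) = 2/3: S(-1/3) = 185/27.

6.8519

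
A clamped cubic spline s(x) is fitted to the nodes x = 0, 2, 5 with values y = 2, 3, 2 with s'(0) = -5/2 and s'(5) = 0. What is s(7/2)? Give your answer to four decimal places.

With m_i denoting the second derivative at x_i, h_i = 2, 3, and Δ_i = (y_(i+1) − y_i)/h_i = 1/2, -1/3:
  2·m_0 + 10·m_1 + 3·m_2 = 6(Δ_1 - Δ_0) = -5
Clamped end conditions give two more equations: 2h_0·m_0 + h_0·m_1 = 6(Δ_0 - s'(0)) = 18 and h_1·m_1 + 2h_1·m_2 = 6(s'(5) - Δ_1) = 2.
Forward elimination and back-substitution give m_0 = 11/2, m_1 = -2, m_2 = 4/3.
On [2, 5], s(x) = 3 + 1·(x - 2) - 1·(x - 2)² + 5/27·(x - 2)³.
With (x - 2) = 3/2: s(7/2) = 23/8.

2.8750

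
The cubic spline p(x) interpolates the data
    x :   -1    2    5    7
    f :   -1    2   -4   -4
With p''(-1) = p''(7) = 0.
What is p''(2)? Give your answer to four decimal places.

Write M_i for p''(x_i). With h_i = 3, 3, 2 and divided differences Δ_i = 1, -2, 0, the continuity of p' gives the tridiagonal system
  3·M_0 + 12·M_1 + 3·M_2 = 6(Δ_1 - Δ_0) = -18
  3·M_1 + 10·M_2 + 2·M_3 = 6(Δ_2 - Δ_1) = 12
Natural end conditions: M_0 = M_3 = 0.
Solving: M_0 = 0, M_1 = -72/37, M_2 = 66/37, M_3 = 0.

-1.9459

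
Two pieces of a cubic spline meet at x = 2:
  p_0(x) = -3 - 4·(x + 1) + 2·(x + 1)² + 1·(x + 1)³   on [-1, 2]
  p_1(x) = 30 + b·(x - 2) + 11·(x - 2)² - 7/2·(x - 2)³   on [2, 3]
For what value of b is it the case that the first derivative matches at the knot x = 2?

p_0'(x) = -4 + 4·(x + 1) + 3·(x + 1)², so p_0'(2) = 35. On the right, p_1'(2) = b, so b = 35.

35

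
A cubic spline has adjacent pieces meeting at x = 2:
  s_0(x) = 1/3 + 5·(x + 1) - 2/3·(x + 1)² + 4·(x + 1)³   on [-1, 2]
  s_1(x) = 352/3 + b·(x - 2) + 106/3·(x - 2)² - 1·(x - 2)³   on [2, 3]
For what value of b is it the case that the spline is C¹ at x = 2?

109

s_0'(x) = 5 - 4/3·(x + 1) + 12·(x + 1)², so s_0'(2) = 109. On the right, s_1'(2) = b, so b = 109.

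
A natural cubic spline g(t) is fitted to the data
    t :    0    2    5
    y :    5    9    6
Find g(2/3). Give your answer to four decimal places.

Write σ_i for g''(x_i). With h_i = 2, 3 and divided differences Δ_i = 2, -1, the continuity of g' gives the tridiagonal system
  2·σ_0 + 10·σ_1 + 3·σ_2 = 6(Δ_1 - Δ_0) = -18
Natural end conditions: σ_0 = σ_2 = 0.
Hence σ_0 = 0, σ_1 = -9/5, σ_2 = 0.
On [0, 2], g(t) = 5 + 13/5·t + 0·t² - 3/20·t³.
With t = 2/3: g(2/3) = 301/45.

6.6889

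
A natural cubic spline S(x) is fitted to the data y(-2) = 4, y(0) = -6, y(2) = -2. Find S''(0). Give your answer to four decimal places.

5.2500

Put M_i = S'' at the i-th knot. Here h = (2, 2) and Δ = (-5, 2), so the interior equations h_(i-1)·M_(i-1) + 2(h_(i-1)+h_i)·M_i + h_i·M_(i+1) = 6(Δ_i − Δ_(i-1)) read
  2·M_0 + 8·M_1 + 2·M_2 = 6(Δ_1 - Δ_0) = 42
Natural end conditions: M_0 = M_2 = 0.
Solving: M_0 = 0, M_1 = 21/4, M_2 = 0.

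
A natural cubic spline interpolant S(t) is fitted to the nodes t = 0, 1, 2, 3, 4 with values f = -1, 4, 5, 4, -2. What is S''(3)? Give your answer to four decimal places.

-7.6071

With M_i denoting the second derivative at x_i, h_i = 1, 1, 1, 1, and Δ_i = (y_(i+1) − y_i)/h_i = 5, 1, -1, -6:
  1·M_0 + 4·M_1 + 1·M_2 = 6(Δ_1 - Δ_0) = -24
  1·M_1 + 4·M_2 + 1·M_3 = 6(Δ_2 - Δ_1) = -12
  1·M_2 + 4·M_3 + 1·M_4 = 6(Δ_3 - Δ_2) = -30
Natural end conditions: M_0 = M_4 = 0.
Forward elimination and back-substitution give M_0 = 0, M_1 = -171/28, M_2 = 3/7, M_3 = -213/28, M_4 = 0.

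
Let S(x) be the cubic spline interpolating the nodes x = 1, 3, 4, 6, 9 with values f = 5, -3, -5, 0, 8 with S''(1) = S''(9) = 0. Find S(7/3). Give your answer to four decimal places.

-0.6393

With m_i denoting the second derivative at x_i, h_i = 2, 1, 2, 3, and Δ_i = (y_(i+1) − y_i)/h_i = -4, -2, 5/2, 8/3:
  2·m_0 + 6·m_1 + 1·m_2 = 6(Δ_1 - Δ_0) = 12
  1·m_1 + 6·m_2 + 2·m_3 = 6(Δ_2 - Δ_1) = 27
  2·m_2 + 10·m_3 + 3·m_4 = 6(Δ_3 - Δ_2) = 1
Natural end conditions: m_0 = m_4 = 0.
Solving the tridiagonal system: m_0 = 0, m_1 = 202/163, m_2 = 744/163, m_3 = -265/326, m_4 = 0.
On [1, 3], S(x) = 5 - 2158/489·(x - 1) + 0·(x - 1)² + 101/978·(x - 1)³.
With (x - 1) = 4/3: S(7/3) = -8441/13203.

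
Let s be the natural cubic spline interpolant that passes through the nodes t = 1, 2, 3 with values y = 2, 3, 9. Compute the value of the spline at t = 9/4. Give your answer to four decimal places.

Let m_i = s''(x_i). Step sizes h_i = 1, 1; slopes of the chords Δ_i = (y_(i+1) - y_i)/h_i = 1, 6.
  1·m_0 + 4·m_1 + 1·m_2 = 6(Δ_1 - Δ_0) = 30
Natural end conditions: m_0 = m_2 = 0.
Solving: m_0 = 0, m_1 = 15/2, m_2 = 0.
On [2, 3], s(t) = 3 + 7/2·(t - 2) + 15/4·(t - 2)² - 5/4·(t - 2)³.
With (t - 2) = 1/4: s(9/4) = 1047/256.

4.0898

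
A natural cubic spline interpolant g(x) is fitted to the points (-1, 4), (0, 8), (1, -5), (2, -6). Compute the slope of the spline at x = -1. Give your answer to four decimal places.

Let σ_i = g''(x_i). Step sizes h_i = 1, 1, 1; slopes of the chords Δ_i = (y_(i+1) - y_i)/h_i = 4, -13, -1.
  1·σ_0 + 4·σ_1 + 1·σ_2 = 6(Δ_1 - Δ_0) = -102
  1·σ_1 + 4·σ_2 + 1·σ_3 = 6(Δ_2 - Δ_1) = 72
Natural end conditions: σ_0 = σ_3 = 0.
Solving the tridiagonal system: σ_0 = 0, σ_1 = -32, σ_2 = 26, σ_3 = 0.
On [-1, 0], g'(x) = b_0 + 2c_0·(x + 1) + 3d_0·(x + 1)² with b_0 = Δ_0 - h_0(2σ_0 + σ_1)/6 = 28/3, c_0 = σ_0/2 = 0, d_0 = (σ_1 - σ_0)/(6h_0) = -16/3. So g'(-1) = 28/3.

9.3333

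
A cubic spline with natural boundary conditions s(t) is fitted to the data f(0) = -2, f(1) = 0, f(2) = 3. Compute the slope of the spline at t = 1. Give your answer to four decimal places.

2.5000

With M_i denoting the second derivative at x_i, h_i = 1, 1, and Δ_i = (y_(i+1) − y_i)/h_i = 2, 3:
  1·M_0 + 4·M_1 + 1·M_2 = 6(Δ_1 - Δ_0) = 6
Natural end conditions: M_0 = M_2 = 0.
Solving: M_0 = 0, M_1 = 3/2, M_2 = 0.
On [1, 2], s'(t) = b_1 + 2c_1·(t - 1) + 3d_1·(t - 1)² with b_1 = Δ_1 - h_1(2M_1 + M_2)/6 = 5/2, c_1 = M_1/2 = 3/4, d_1 = (M_2 - M_1)/(6h_1) = -1/4. So s'(1) = 5/2.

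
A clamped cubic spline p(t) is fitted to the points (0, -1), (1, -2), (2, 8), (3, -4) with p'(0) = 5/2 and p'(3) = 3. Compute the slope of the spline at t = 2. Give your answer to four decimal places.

Let σ_i = p''(x_i). Step sizes h_i = 1, 1, 1; slopes of the chords Δ_i = (y_(i+1) - y_i)/h_i = -1, 10, -12.
  1·σ_0 + 4·σ_1 + 1·σ_2 = 6(Δ_1 - Δ_0) = 66
  1·σ_1 + 4·σ_2 + 1·σ_3 = 6(Δ_2 - Δ_1) = -132
Clamped end conditions give two more equations: 2h_0·σ_0 + h_0·σ_1 = 6(Δ_0 - p'(0)) = -21 and h_2·σ_2 + 2h_2·σ_3 = 6(p'(3) - Δ_2) = 90.
Solving: σ_0 = -454/15, σ_1 = 593/15, σ_2 = -928/15, σ_3 = 1139/15.
On [2, 3], p'(t) = b_2 + 2c_2·(t - 2) + 3d_2·(t - 2)² with b_2 = Δ_2 - h_2(2σ_2 + σ_3)/6 = -121/30, c_2 = σ_2/2 = -464/15, d_2 = (σ_3 - σ_2)/(6h_2) = 689/30. So p'(2) = -121/30.

-4.0333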